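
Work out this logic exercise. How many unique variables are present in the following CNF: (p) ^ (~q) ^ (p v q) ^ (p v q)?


Identify each variable that appears in the formula.
Variables found: p, q
Count = 2

2


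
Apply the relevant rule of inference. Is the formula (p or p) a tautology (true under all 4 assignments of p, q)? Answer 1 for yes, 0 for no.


Check all 4 assignments:
p=0, q=0: 0
p=0, q=1: 0
p=1, q=0: 1
p=1, q=1: 1
Satisfying count = 2/4.
Tautology iff count = 4: no.

0


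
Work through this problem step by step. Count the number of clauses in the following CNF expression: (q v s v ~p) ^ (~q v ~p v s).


A CNF formula is a conjunction of clauses.
Clauses are separated by ^.
Counting the conjuncts: 2 clauses.

2


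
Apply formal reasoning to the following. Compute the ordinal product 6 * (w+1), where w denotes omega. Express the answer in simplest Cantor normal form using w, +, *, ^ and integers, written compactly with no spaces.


Compute 6 * (w+1).
Ordinal * is associative and left-distributive over +, but NOT commutative; for finite n>1, n*w = w but w*n stays w*n.
By left-distributivity: 6 * (w+1) = 6*w + 6*1 = w + 6 = w+6.
Result = w+6

w+6


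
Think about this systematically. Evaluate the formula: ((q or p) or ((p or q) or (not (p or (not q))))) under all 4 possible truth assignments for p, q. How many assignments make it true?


Check all 4 assignments:
p=0, q=0: 0
p=0, q=1: 1
p=1, q=0: 1
p=1, q=1: 1
Count of True = 3

3


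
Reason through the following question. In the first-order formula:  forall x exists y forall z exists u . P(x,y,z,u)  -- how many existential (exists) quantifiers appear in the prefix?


Quantifier prefix: forall x exists y forall z exists u
Mark each quantifier type:
  U E U E
Universal count = 2, Existential count = 2
Asked for existential (exists) quantifiers: 2

2


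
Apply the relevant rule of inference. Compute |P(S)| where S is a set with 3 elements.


The power set of a set with n elements has 2^n elements.
|P(S)| = 2^3 = 8

8


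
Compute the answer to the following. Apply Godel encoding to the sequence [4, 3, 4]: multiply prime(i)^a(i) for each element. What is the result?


Encode each element as an exponent of the corresponding prime:
  2^4 = 16
  3^3 = 27
  5^4 = 625
Product = 16 * 27 * 625 = 270000

270000


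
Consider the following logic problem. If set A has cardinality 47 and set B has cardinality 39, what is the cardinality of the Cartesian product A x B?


The Cartesian product A x B contains all ordered pairs (a, b).
|A x B| = |A| * |B| = 47 * 39 = 1833

1833


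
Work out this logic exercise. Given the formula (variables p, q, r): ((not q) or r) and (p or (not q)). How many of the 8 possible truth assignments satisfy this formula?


Evaluate all 8 assignments for p, q, r:
p=0, q=0, r=0: 1
p=0, q=0, r=1: 1
p=0, q=1, r=0: 0
p=0, q=1, r=1: 0
p=1, q=0, r=0: 1
p=1, q=0, r=1: 1
p=1, q=1, r=0: 0
p=1, q=1, r=1: 1
Satisfying count = 5

5


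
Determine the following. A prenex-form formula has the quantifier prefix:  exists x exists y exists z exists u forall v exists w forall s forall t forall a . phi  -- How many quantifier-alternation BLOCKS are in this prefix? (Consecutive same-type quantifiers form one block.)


Quantifier-type sequence: E E E E A E A A A  (A=forall, E=exists)
Group into maximal same-type runs:
  Ex4 | Ax1 | Ex1 | Ax3
Number of blocks = 4

4


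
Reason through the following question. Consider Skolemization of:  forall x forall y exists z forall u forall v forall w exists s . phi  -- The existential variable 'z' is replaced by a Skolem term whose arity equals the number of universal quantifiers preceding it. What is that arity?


Quantifier prefix: forall x forall y exists z forall u forall v forall w exists s
'z' is existentially quantified at position 3.
Universal variables preceding it: x, y
Skolem function arity = 2

2


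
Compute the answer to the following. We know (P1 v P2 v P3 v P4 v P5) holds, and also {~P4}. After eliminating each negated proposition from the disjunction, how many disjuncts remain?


Original disjuncts (5): P1, P2, P3, P4, P5
Negated (eliminate): ~P4
Remaining disjuncts: P1, P2, P3, P5
Count = 5 - 1 = 4

4


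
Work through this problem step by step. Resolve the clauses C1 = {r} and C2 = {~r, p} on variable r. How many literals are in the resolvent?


Remove r from C1 and ~r from C2.
C1 remainder: {}
C2 remainder: {p}
Union (resolvent): {p}
Resolvent has 1 literal(s).

1


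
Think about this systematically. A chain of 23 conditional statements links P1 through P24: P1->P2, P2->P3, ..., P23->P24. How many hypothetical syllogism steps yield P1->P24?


With 23 implications in a chain connecting 24 propositions:
P1->P2, P2->P3, ..., P23->P24
Steps needed = (number of implications) - 1 = 23 - 1 = 22

22


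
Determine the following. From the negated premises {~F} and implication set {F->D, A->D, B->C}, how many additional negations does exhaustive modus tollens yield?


Initial negated facts: {~F}
Apply modus tollens to closure:
  (no implication fires)
Final negated: {~F}
New negations: {(none)}
Count = 0

0


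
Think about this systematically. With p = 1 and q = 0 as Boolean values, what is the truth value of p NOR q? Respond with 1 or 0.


p = 1, q = 0
Operation: p NOR q
Evaluate: 1 NOR 0 = 0

0


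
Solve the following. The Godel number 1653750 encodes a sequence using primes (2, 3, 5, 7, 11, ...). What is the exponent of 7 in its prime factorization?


Factorize 1653750 by dividing by 7 repeatedly.
Division steps: 7 divides 1653750 exactly 2 time(s).
Exponent of 7 = 2

2


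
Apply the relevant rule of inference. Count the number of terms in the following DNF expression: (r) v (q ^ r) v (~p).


A DNF formula is a disjunction of terms (conjunctions).
Terms are separated by v.
Counting the disjuncts: 3 terms.

3


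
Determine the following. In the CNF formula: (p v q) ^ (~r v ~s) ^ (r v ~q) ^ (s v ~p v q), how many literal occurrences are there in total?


Counting literals in each clause:
Clause 1: 2 literal(s)
Clause 2: 2 literal(s)
Clause 3: 2 literal(s)
Clause 4: 3 literal(s)
Total = 9

9


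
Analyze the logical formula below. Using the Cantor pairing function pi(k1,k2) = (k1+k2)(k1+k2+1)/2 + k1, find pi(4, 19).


k1 + k2 = 23
(k1+k2)(k1+k2+1)/2 = 23 * 24 / 2 = 276
pi = 276 + 4 = 280

280


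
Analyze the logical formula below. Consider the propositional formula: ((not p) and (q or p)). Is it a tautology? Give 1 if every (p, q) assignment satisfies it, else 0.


Check all 4 assignments:
p=0, q=0: 0
p=0, q=1: 1
p=1, q=0: 0
p=1, q=1: 0
Satisfying count = 1/4.
Tautology iff count = 4: no.

0


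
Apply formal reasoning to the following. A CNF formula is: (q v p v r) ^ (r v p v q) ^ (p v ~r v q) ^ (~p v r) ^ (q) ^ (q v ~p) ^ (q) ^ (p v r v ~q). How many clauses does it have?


A CNF formula is a conjunction of clauses.
Clauses are separated by ^.
Counting the conjuncts: 8 clauses.

8


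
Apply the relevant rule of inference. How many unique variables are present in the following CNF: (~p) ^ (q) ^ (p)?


Identify each variable that appears in the formula.
Variables found: p, q
Count = 2

2


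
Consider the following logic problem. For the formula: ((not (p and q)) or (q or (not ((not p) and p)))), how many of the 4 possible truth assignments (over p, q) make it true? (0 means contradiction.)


Check all 4 assignments:
p=0, q=0: 1
p=0, q=1: 1
p=1, q=0: 1
p=1, q=1: 1
Count of True = 4

4


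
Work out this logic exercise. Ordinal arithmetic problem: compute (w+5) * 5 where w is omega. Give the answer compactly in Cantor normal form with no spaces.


Compute (w+5) * 5.
Ordinal * is associative and left-distributive over +, but NOT commutative; for finite n>1, n*w = w but w*n stays w*n.
(w+5) * 5 = (w+5) repeated 5 times. Each intermediate +5 is absorbed by the following w; only the last survives: w*5+5.
Result = w*5+5

w*5+5


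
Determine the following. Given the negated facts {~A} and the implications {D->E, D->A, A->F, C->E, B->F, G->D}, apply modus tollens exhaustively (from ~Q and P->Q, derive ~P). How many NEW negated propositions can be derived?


Initial negated facts: {~A}
Apply modus tollens to closure:
  ~A and D->A  =>  ~D
  ~D and G->D  =>  ~G
Final negated: {~A, ~D, ~G}
New negations: {~D, ~G}
Count = 2

2


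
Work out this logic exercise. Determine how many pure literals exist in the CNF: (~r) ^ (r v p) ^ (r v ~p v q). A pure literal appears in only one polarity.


Check each variable for pure literal status:
p: mixed (not pure)
q: pure positive
r: mixed (not pure)
Pure literal count = 1

1


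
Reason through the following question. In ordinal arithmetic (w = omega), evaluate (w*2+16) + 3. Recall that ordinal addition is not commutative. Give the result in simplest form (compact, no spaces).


Compute (w*2+16) + 3.
Ordinal + is associative but NOT commutative; for finite n>0, n + w = w but w + n stays w+n.
By associativity: (w*2+16) + 3 = w*2 + (16+3) = w*2+19.
Result = w*2+19

w*2+19


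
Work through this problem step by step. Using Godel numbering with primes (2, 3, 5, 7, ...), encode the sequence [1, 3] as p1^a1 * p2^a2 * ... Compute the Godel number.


Encode each element as an exponent of the corresponding prime:
  2^1 = 2
  3^3 = 27
Product = 2 * 27 = 54

54


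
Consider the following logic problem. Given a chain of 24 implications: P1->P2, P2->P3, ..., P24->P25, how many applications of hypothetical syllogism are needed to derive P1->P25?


With 24 implications in a chain connecting 25 propositions:
P1->P2, P2->P3, ..., P24->P25
Steps needed = (number of implications) - 1 = 24 - 1 = 23

23


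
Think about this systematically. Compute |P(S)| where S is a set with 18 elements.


The power set of a set with n elements has 2^n elements.
|P(S)| = 2^18 = 262144

262144


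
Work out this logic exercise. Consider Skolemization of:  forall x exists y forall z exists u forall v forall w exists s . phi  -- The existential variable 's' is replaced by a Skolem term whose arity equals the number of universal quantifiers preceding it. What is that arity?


Quantifier prefix: forall x exists y forall z exists u forall v forall w exists s
's' is existentially quantified at position 7.
Universal variables preceding it: x, z, v, w
Skolem function arity = 4

4


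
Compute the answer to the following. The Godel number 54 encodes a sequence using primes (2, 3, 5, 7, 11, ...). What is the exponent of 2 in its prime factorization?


Factorize 54 by dividing by 2 repeatedly.
Division steps: 2 divides 54 exactly 1 time(s).
Exponent of 2 = 1

1


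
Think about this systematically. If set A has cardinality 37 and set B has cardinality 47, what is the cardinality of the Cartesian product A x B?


The Cartesian product A x B contains all ordered pairs (a, b).
|A x B| = |A| * |B| = 37 * 47 = 1739

1739


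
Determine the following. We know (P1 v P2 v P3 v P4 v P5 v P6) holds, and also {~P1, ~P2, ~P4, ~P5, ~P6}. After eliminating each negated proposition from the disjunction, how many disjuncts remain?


Original disjuncts (6): P1, P2, P3, P4, P5, P6
Negated (eliminate): ~P1, ~P2, ~P4, ~P5, ~P6
Remaining disjuncts: P3
Count = 6 - 5 = 1

1


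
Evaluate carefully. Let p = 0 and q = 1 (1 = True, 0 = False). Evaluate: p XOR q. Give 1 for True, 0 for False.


p = 0, q = 1
Operation: p XOR q
Evaluate: 0 XOR 1 = 1

1


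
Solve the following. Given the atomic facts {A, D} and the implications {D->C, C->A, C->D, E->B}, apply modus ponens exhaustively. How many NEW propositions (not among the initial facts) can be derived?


Initial facts: {A, D}
Apply modus ponens to closure:
  D and D->C  =>  C
Final known: {A, C, D}
New propositions: {C}
Count = 1

1


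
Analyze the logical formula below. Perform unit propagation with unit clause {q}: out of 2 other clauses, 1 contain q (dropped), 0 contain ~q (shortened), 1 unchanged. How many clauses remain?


Satisfied (removed): 1
Shortened (remain): 0
Unchanged (remain): 1
Remaining = 0 + 1 = 1

1


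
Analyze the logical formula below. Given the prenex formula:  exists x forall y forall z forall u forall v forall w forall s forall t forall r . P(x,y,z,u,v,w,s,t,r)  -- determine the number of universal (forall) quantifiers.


Quantifier prefix: exists x forall y forall z forall u forall v forall w forall s forall t forall r
Mark each quantifier type:
  E U U U U U U U U
Universal count = 8, Existential count = 1
Asked for universal (forall) quantifiers: 8

8


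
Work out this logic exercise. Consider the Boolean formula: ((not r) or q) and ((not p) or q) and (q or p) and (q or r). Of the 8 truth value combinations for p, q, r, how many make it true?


Evaluate all 8 assignments for p, q, r:
p=0, q=0, r=0: 0
p=0, q=0, r=1: 0
p=0, q=1, r=0: 1
p=0, q=1, r=1: 1
p=1, q=0, r=0: 0
p=1, q=0, r=1: 0
p=1, q=1, r=0: 1
p=1, q=1, r=1: 1
Satisfying count = 4

4


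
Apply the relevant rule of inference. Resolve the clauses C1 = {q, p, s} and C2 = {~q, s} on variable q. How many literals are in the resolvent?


Remove q from C1 and ~q from C2.
C1 remainder: {p, s}
C2 remainder: {s}
Union (resolvent): {p, s}
Resolvent has 2 literal(s).

2


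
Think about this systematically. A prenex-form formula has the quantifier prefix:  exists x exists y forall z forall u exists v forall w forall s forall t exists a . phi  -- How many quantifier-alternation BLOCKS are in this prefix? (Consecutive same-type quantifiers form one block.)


Quantifier-type sequence: E E A A E A A A E  (A=forall, E=exists)
Group into maximal same-type runs:
  Ex2 | Ax2 | Ex1 | Ax3 | Ex1
Number of blocks = 5

5


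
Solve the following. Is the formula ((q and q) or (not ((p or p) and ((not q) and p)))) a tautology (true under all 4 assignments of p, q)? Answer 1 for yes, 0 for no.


Check all 4 assignments:
p=0, q=0: 1
p=0, q=1: 1
p=1, q=0: 0
p=1, q=1: 1
Satisfying count = 3/4.
Tautology iff count = 4: no.

0


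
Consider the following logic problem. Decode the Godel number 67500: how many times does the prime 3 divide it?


Factorize 67500 by dividing by 3 repeatedly.
Division steps: 3 divides 67500 exactly 3 time(s).
Exponent of 3 = 3

3


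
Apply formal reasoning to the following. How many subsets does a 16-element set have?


The power set of a set with n elements has 2^n elements.
|P(S)| = 2^16 = 65536

65536


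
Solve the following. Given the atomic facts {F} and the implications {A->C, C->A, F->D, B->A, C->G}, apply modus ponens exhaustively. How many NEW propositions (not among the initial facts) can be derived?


Initial facts: {F}
Apply modus ponens to closure:
  F and F->D  =>  D
Final known: {D, F}
New propositions: {D}
Count = 1

1


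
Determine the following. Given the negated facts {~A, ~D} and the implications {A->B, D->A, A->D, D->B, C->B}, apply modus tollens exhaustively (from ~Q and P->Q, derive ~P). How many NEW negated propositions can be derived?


Initial negated facts: {~A, ~D}
Apply modus tollens to closure:
  (no implication fires)
Final negated: {~A, ~D}
New negations: {(none)}
Count = 0

0


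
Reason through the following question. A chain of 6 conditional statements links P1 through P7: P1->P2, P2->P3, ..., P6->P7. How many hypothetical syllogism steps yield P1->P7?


With 6 implications in a chain connecting 7 propositions:
P1->P2, P2->P3, ..., P6->P7
Steps needed = (number of implications) - 1 = 6 - 1 = 5

5


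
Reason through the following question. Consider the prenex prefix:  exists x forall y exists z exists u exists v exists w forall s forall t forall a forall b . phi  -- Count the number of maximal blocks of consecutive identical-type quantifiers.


Quantifier-type sequence: E A E E E E A A A A  (A=forall, E=exists)
Group into maximal same-type runs:
  Ex1 | Ax1 | Ex4 | Ax4
Number of blocks = 4

4


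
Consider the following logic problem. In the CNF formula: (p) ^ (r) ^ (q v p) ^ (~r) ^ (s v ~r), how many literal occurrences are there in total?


Counting literals in each clause:
Clause 1: 1 literal(s)
Clause 2: 1 literal(s)
Clause 3: 2 literal(s)
Clause 4: 1 literal(s)
Clause 5: 2 literal(s)
Total = 7

7


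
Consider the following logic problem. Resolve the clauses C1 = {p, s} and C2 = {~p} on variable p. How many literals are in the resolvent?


Remove p from C1 and ~p from C2.
C1 remainder: {s}
C2 remainder: {}
Union (resolvent): {s}
Resolvent has 1 literal(s).

1


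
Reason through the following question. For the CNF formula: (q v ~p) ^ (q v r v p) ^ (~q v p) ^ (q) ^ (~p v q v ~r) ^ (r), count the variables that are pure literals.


Check each variable for pure literal status:
p: mixed (not pure)
q: mixed (not pure)
r: mixed (not pure)
Pure literal count = 0

0


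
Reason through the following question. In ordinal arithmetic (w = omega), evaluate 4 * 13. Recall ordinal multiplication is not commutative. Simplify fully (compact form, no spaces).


Compute 4 * 13.
Ordinal * is associative and left-distributive over +, but NOT commutative; for finite n>1, n*w = w but w*n stays w*n.
Both finite; ordinal * agrees with natural *: 4 * 13 = 52.
Result = 52

52


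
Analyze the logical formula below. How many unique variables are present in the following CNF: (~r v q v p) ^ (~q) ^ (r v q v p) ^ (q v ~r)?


Identify each variable that appears in the formula.
Variables found: p, q, r
Count = 3

3


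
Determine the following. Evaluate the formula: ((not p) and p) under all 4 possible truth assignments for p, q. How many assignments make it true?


Check all 4 assignments:
p=0, q=0: 0
p=0, q=1: 0
p=1, q=0: 0
p=1, q=1: 0
Count of True = 0

0


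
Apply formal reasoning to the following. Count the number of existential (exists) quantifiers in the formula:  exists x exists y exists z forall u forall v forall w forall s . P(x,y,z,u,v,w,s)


Quantifier prefix: exists x exists y exists z forall u forall v forall w forall s
Mark each quantifier type:
  E E E U U U U
Universal count = 4, Existential count = 3
Asked for existential (exists) quantifiers: 3

3


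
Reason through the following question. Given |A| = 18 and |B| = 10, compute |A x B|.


The Cartesian product A x B contains all ordered pairs (a, b).
|A x B| = |A| * |B| = 18 * 10 = 180

180


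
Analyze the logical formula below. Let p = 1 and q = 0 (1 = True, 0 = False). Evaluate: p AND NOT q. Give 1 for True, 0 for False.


p = 1, q = 0
Operation: p AND NOT q
Evaluate: 1 AND NOT 0 = 1

1


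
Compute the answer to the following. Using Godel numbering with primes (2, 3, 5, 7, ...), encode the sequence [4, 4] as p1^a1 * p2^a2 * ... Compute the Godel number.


Encode each element as an exponent of the corresponding prime:
  2^4 = 16
  3^4 = 81
Product = 16 * 81 = 1296

1296


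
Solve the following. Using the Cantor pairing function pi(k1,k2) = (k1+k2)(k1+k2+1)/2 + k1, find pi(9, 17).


k1 + k2 = 26
(k1+k2)(k1+k2+1)/2 = 26 * 27 / 2 = 351
pi = 351 + 9 = 360

360


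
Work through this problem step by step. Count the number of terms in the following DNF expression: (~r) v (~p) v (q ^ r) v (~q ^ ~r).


A DNF formula is a disjunction of terms (conjunctions).
Terms are separated by v.
Counting the disjuncts: 4 terms.

4


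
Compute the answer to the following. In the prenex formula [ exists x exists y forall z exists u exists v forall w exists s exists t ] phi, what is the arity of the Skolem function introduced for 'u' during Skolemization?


Quantifier prefix: exists x exists y forall z exists u exists v forall w exists s exists t
'u' is existentially quantified at position 4.
Universal variables preceding it: z
Skolem function arity = 1

1


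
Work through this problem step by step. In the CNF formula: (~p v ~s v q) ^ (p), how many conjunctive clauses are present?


A CNF formula is a conjunction of clauses.
Clauses are separated by ^.
Counting the conjuncts: 2 clauses.

2


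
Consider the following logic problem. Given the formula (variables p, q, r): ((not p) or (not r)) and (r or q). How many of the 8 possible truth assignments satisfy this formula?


Evaluate all 8 assignments for p, q, r:
p=0, q=0, r=0: 0
p=0, q=0, r=1: 1
p=0, q=1, r=0: 1
p=0, q=1, r=1: 1
p=1, q=0, r=0: 0
p=1, q=0, r=1: 0
p=1, q=1, r=0: 1
p=1, q=1, r=1: 0
Satisfying count = 4

4


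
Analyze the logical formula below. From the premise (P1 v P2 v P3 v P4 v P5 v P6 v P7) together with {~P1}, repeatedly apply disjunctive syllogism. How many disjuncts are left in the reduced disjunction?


Original disjuncts (7): P1, P2, P3, P4, P5, P6, P7
Negated (eliminate): ~P1
Remaining disjuncts: P2, P3, P4, P5, P6, P7
Count = 7 - 1 = 6

6


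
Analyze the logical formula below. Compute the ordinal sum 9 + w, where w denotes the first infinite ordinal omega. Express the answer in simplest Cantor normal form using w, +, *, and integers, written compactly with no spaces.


Compute 9 + w.
Ordinal + is associative but NOT commutative; for finite n>0, n + w = w but w + n stays w+n.
Any finite left addend is absorbed by w on the right: 9 + w = w.
Result = w

w


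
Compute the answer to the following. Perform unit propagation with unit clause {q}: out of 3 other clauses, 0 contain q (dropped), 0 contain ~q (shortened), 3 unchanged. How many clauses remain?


Satisfied (removed): 0
Shortened (remain): 0
Unchanged (remain): 3
Remaining = 0 + 3 = 3

3


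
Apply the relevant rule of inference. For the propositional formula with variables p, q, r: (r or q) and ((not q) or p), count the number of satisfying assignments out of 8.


Evaluate all 8 assignments for p, q, r:
p=0, q=0, r=0: 0
p=0, q=0, r=1: 1
p=0, q=1, r=0: 0
p=0, q=1, r=1: 0
p=1, q=0, r=0: 0
p=1, q=0, r=1: 1
p=1, q=1, r=0: 1
p=1, q=1, r=1: 1
Satisfying count = 4

4


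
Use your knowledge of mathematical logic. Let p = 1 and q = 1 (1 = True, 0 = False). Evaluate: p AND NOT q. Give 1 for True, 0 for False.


p = 1, q = 1
Operation: p AND NOT q
Evaluate: 1 AND NOT 1 = 0

0


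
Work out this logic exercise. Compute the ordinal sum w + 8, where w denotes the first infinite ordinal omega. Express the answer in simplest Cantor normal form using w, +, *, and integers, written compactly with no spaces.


Compute w + 8.
Ordinal + is associative but NOT commutative; for finite n>0, n + w = w but w + n stays w+n.
w + 8 is already in normal form (a successor ordinal beyond w).
Result = w+8

w+8


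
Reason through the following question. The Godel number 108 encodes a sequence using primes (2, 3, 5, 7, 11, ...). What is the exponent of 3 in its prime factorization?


Factorize 108 by dividing by 3 repeatedly.
Division steps: 3 divides 108 exactly 3 time(s).
Exponent of 3 = 3

3


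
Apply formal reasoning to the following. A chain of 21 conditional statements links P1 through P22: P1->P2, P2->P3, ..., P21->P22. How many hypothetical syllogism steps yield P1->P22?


With 21 implications in a chain connecting 22 propositions:
P1->P2, P2->P3, ..., P21->P22
Steps needed = (number of implications) - 1 = 21 - 1 = 20

20


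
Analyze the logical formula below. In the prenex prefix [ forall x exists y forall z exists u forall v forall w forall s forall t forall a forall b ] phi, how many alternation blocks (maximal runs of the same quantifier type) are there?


Quantifier-type sequence: A E A E A A A A A A  (A=forall, E=exists)
Group into maximal same-type runs:
  Ax1 | Ex1 | Ax1 | Ex1 | Ax6
Number of blocks = 5

5


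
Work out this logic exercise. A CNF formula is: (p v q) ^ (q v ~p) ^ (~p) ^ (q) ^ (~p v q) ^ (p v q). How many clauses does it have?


A CNF formula is a conjunction of clauses.
Clauses are separated by ^.
Counting the conjuncts: 6 clauses.

6


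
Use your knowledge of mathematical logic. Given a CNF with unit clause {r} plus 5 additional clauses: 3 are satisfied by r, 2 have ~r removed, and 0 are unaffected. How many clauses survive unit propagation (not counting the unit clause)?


Satisfied (removed): 3
Shortened (remain): 2
Unchanged (remain): 0
Remaining = 2 + 0 = 2

2


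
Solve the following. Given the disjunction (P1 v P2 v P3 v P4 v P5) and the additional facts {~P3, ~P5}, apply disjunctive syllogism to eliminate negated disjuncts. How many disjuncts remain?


Original disjuncts (5): P1, P2, P3, P4, P5
Negated (eliminate): ~P3, ~P5
Remaining disjuncts: P1, P2, P4
Count = 5 - 2 = 3

3


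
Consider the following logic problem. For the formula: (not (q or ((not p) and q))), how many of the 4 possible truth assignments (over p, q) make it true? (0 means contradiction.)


Check all 4 assignments:
p=0, q=0: 1
p=0, q=1: 0
p=1, q=0: 1
p=1, q=1: 0
Count of True = 2

2


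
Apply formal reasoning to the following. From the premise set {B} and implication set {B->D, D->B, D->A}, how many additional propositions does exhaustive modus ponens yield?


Initial facts: {B}
Apply modus ponens to closure:
  B and B->D  =>  D
  D and D->A  =>  A
Final known: {A, B, D}
New propositions: {A, D}
Count = 2

2


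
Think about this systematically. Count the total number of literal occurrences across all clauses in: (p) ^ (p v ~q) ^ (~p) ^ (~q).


Counting literals in each clause:
Clause 1: 1 literal(s)
Clause 2: 2 literal(s)
Clause 3: 1 literal(s)
Clause 4: 1 literal(s)
Total = 5

5


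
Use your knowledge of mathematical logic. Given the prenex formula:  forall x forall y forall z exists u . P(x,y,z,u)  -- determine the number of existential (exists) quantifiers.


Quantifier prefix: forall x forall y forall z exists u
Mark each quantifier type:
  U U U E
Universal count = 3, Existential count = 1
Asked for existential (exists) quantifiers: 1

1


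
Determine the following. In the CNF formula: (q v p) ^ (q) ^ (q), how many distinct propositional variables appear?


Identify each variable that appears in the formula.
Variables found: p, q
Count = 2

2


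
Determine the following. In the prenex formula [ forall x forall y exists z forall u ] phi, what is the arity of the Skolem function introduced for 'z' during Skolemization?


Quantifier prefix: forall x forall y exists z forall u
'z' is existentially quantified at position 3.
Universal variables preceding it: x, y
Skolem function arity = 2

2


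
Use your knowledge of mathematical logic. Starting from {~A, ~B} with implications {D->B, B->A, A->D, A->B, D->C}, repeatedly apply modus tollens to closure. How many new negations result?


Initial negated facts: {~A, ~B}
Apply modus tollens to closure:
  ~B and D->B  =>  ~D
Final negated: {~A, ~B, ~D}
New negations: {~D}
Count = 1

1


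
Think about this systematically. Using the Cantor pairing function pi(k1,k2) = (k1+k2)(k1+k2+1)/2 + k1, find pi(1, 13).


k1 + k2 = 14
(k1+k2)(k1+k2+1)/2 = 14 * 15 / 2 = 105
pi = 105 + 1 = 106

106


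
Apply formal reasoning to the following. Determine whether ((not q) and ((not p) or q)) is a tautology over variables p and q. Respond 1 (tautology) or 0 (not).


Check all 4 assignments:
p=0, q=0: 1
p=0, q=1: 0
p=1, q=0: 0
p=1, q=1: 0
Satisfying count = 1/4.
Tautology iff count = 4: no.

0


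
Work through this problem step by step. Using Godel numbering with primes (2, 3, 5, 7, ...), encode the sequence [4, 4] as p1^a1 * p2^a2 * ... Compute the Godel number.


Encode each element as an exponent of the corresponding prime:
  2^4 = 16
  3^4 = 81
Product = 16 * 81 = 1296

1296


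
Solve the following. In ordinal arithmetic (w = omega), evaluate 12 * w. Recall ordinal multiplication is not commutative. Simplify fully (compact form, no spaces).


Compute 12 * w.
Ordinal * is associative and left-distributive over +, but NOT commutative; for finite n>1, n*w = w but w*n stays w*n.
For finite n>0, n * w = sup{n*k : k<w} = w. So 12 * w = w.
Result = w

w


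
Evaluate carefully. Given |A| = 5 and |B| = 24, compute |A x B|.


The Cartesian product A x B contains all ordered pairs (a, b).
|A x B| = |A| * |B| = 5 * 24 = 120

120


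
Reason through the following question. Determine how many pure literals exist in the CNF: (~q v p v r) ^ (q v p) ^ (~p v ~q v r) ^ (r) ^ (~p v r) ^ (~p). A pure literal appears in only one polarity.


Check each variable for pure literal status:
p: mixed (not pure)
q: mixed (not pure)
r: pure positive
Pure literal count = 1

1


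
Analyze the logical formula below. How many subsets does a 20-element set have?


The power set of a set with n elements has 2^n elements.
|P(S)| = 2^20 = 1048576

1048576


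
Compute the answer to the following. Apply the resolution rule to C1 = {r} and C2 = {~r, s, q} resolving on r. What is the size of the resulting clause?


Remove r from C1 and ~r from C2.
C1 remainder: {}
C2 remainder: {s, q}
Union (resolvent): {q, s}
Resolvent has 2 literal(s).

2


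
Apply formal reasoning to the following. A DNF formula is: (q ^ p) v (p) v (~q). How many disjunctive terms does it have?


A DNF formula is a disjunction of terms (conjunctions).
Terms are separated by v.
Counting the disjuncts: 3 terms.

3


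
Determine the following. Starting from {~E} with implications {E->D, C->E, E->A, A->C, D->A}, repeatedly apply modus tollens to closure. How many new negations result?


Initial negated facts: {~E}
Apply modus tollens to closure:
  ~E and C->E  =>  ~C
  ~C and A->C  =>  ~A
  ~A and D->A  =>  ~D
Final negated: {~A, ~C, ~D, ~E}
New negations: {~A, ~C, ~D}
Count = 3

3


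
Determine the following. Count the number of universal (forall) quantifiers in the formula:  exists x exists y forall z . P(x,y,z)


Quantifier prefix: exists x exists y forall z
Mark each quantifier type:
  E E U
Universal count = 1, Existential count = 2
Asked for universal (forall) quantifiers: 1

1


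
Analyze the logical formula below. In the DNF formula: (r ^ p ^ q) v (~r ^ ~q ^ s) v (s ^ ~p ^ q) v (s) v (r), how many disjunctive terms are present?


A DNF formula is a disjunction of terms (conjunctions).
Terms are separated by v.
Counting the disjuncts: 5 terms.

5


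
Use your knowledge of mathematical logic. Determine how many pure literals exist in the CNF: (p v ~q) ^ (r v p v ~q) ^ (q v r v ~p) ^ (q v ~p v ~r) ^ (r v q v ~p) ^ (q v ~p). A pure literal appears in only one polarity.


Check each variable for pure literal status:
p: mixed (not pure)
q: mixed (not pure)
r: mixed (not pure)
Pure literal count = 0

0


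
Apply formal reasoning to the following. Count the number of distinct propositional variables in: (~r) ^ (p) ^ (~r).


Identify each variable that appears in the formula.
Variables found: p, r
Count = 2

2


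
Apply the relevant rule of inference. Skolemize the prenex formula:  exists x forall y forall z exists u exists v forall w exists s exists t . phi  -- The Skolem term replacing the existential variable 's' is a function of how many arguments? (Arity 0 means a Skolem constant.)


Quantifier prefix: exists x forall y forall z exists u exists v forall w exists s exists t
's' is existentially quantified at position 7.
Universal variables preceding it: y, z, w
Skolem function arity = 3

3


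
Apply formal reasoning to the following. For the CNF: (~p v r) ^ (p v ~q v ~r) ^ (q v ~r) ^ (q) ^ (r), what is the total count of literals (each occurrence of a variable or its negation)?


Counting literals in each clause:
Clause 1: 2 literal(s)
Clause 2: 3 literal(s)
Clause 3: 2 literal(s)
Clause 4: 1 literal(s)
Clause 5: 1 literal(s)
Total = 9

9


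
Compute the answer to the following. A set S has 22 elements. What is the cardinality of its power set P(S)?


The power set of a set with n elements has 2^n elements.
|P(S)| = 2^22 = 4194304

4194304


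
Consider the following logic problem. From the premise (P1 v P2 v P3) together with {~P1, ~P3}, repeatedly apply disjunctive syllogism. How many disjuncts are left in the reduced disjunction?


Original disjuncts (3): P1, P2, P3
Negated (eliminate): ~P1, ~P3
Remaining disjuncts: P2
Count = 3 - 2 = 1

1


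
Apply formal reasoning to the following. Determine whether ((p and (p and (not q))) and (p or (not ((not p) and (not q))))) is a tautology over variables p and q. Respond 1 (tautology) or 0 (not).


Check all 4 assignments:
p=0, q=0: 0
p=0, q=1: 0
p=1, q=0: 1
p=1, q=1: 0
Satisfying count = 1/4.
Tautology iff count = 4: no.

0


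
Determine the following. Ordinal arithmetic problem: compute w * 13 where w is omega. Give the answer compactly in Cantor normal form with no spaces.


Compute w * 13.
Ordinal * is associative and left-distributive over +, but NOT commutative; for finite n>1, n*w = w but w*n stays w*n.
w * 13 means 13 copies of w concatenated: w*13.
Result = w*13

w*13


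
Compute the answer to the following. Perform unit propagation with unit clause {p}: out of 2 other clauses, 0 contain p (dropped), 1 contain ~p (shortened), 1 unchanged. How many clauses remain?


Satisfied (removed): 0
Shortened (remain): 1
Unchanged (remain): 1
Remaining = 1 + 1 = 2

2


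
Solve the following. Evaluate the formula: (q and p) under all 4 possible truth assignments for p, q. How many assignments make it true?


Check all 4 assignments:
p=0, q=0: 0
p=0, q=1: 0
p=1, q=0: 0
p=1, q=1: 1
Count of True = 1

1


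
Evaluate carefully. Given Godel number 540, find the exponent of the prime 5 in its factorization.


Factorize 540 by dividing by 5 repeatedly.
Division steps: 5 divides 540 exactly 1 time(s).
Exponent of 5 = 1

1


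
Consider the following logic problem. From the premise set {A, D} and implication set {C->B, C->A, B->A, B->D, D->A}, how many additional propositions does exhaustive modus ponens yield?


Initial facts: {A, D}
Apply modus ponens to closure:
  (no implication fires)
Final known: {A, D}
New propositions: {(none)}
Count = 0

0


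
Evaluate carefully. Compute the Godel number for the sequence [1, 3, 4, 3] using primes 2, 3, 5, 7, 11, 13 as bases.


Encode each element as an exponent of the corresponding prime:
  2^1 = 2
  3^3 = 27
  5^4 = 625
  7^3 = 343
Product = 2 * 27 * 625 * 343 = 11576250

11576250


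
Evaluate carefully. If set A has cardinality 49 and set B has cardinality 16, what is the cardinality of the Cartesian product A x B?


The Cartesian product A x B contains all ordered pairs (a, b).
|A x B| = |A| * |B| = 49 * 16 = 784

784


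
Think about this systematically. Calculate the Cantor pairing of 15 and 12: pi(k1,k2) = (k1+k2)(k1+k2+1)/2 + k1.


k1 + k2 = 27
(k1+k2)(k1+k2+1)/2 = 27 * 28 / 2 = 378
pi = 378 + 15 = 393

393


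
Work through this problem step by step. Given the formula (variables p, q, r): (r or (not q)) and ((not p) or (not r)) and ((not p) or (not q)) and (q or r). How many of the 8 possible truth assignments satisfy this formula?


Evaluate all 8 assignments for p, q, r:
p=0, q=0, r=0: 0
p=0, q=0, r=1: 1
p=0, q=1, r=0: 0
p=0, q=1, r=1: 1
p=1, q=0, r=0: 0
p=1, q=0, r=1: 0
p=1, q=1, r=0: 0
p=1, q=1, r=1: 0
Satisfying count = 2

2


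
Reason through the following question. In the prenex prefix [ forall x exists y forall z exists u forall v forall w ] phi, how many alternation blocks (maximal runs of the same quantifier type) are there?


Quantifier-type sequence: A E A E A A  (A=forall, E=exists)
Group into maximal same-type runs:
  Ax1 | Ex1 | Ax1 | Ex1 | Ax2
Number of blocks = 5

5


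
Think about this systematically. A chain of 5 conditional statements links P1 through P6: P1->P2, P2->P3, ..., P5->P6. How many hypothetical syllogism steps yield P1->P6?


With 5 implications in a chain connecting 6 propositions:
P1->P2, P2->P3, ..., P5->P6
Steps needed = (number of implications) - 1 = 5 - 1 = 4

4


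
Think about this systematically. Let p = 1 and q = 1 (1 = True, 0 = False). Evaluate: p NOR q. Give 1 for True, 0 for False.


p = 1, q = 1
Operation: p NOR q
Evaluate: 1 NOR 1 = 0

0


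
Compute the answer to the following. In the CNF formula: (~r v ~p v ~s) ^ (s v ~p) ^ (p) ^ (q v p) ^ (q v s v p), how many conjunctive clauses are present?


A CNF formula is a conjunction of clauses.
Clauses are separated by ^.
Counting the conjuncts: 5 clauses.

5


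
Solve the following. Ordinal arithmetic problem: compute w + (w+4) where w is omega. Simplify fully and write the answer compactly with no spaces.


Compute w + (w+4).
Ordinal + is associative but NOT commutative; for finite n>0, n + w = w but w + n stays w+n.
w + (w+4) = (w+w) + 4 = w*2+4.
Result = w*2+4

w*2+4


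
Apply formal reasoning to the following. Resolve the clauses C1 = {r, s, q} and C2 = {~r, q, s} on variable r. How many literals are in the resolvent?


Remove r from C1 and ~r from C2.
C1 remainder: {s, q}
C2 remainder: {q, s}
Union (resolvent): {q, s}
Resolvent has 2 literal(s).

2


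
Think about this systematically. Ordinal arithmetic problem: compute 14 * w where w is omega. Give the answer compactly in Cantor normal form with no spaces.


Compute 14 * w.
Ordinal * is associative and left-distributive over +, but NOT commutative; for finite n>1, n*w = w but w*n stays w*n.
For finite n>0, n * w = sup{n*k : k<w} = w. So 14 * w = w.
Result = w

w


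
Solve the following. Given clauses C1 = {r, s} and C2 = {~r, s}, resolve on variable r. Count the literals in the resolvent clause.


Remove r from C1 and ~r from C2.
C1 remainder: {s}
C2 remainder: {s}
Union (resolvent): {s}
Resolvent has 1 literal(s).

1


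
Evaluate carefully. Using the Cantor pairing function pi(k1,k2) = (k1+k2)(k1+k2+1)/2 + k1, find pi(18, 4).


k1 + k2 = 22
(k1+k2)(k1+k2+1)/2 = 22 * 23 / 2 = 253
pi = 253 + 18 = 271

271


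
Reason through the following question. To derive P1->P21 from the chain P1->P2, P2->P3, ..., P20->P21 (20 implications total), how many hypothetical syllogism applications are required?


With 20 implications in a chain connecting 21 propositions:
P1->P2, P2->P3, ..., P20->P21
Steps needed = (number of implications) - 1 = 20 - 1 = 19

19


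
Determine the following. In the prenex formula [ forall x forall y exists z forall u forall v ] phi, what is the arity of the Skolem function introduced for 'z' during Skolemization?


Quantifier prefix: forall x forall y exists z forall u forall v
'z' is existentially quantified at position 3.
Universal variables preceding it: x, y
Skolem function arity = 2

2


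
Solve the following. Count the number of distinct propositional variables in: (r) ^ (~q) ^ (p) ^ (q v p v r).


Identify each variable that appears in the formula.
Variables found: p, q, r
Count = 3

3


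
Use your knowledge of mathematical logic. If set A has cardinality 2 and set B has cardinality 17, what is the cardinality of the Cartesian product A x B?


The Cartesian product A x B contains all ordered pairs (a, b).
|A x B| = |A| * |B| = 2 * 17 = 34

34


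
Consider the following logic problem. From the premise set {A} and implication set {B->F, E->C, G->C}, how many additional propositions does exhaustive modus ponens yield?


Initial facts: {A}
Apply modus ponens to closure:
  (no implication fires)
Final known: {A}
New propositions: {(none)}
Count = 0

0


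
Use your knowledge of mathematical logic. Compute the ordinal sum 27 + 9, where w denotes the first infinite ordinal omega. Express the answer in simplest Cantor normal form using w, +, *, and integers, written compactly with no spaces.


Compute 27 + 9.
Ordinal + is associative but NOT commutative; for finite n>0, n + w = w but w + n stays w+n.
Both operands finite; ordinal + agrees with natural +: 27 + 9 = 36.
Result = 36

36


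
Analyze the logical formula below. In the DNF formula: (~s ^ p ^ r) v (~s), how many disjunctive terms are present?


A DNF formula is a disjunction of terms (conjunctions).
Terms are separated by v.
Counting the disjuncts: 2 terms.

2


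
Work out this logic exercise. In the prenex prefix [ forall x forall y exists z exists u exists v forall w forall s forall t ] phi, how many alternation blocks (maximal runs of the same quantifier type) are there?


Quantifier-type sequence: A A E E E A A A  (A=forall, E=exists)
Group into maximal same-type runs:
  Ax2 | Ex3 | Ax3
Number of blocks = 3

3
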